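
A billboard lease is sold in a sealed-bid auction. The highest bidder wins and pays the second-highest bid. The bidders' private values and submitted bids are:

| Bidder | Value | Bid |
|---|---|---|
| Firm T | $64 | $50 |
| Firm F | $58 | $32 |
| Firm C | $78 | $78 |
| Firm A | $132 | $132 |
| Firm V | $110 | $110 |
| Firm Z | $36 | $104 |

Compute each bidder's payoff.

Firm T $0, Firm F $0, Firm C $0, Firm A $22, Firm V $0, Firm Z $0.

Ordered from highest: Firm A $132 > Firm V $110 > Firm Z $104 > Firm C $78 > Firm T $50 > Firm F $32.
Firm A has the top bid and wins; the price is the second-highest bid, $110.
Firm A's payoff = $132 − $110 = $22. All other bidders lose, so their payoff is 0.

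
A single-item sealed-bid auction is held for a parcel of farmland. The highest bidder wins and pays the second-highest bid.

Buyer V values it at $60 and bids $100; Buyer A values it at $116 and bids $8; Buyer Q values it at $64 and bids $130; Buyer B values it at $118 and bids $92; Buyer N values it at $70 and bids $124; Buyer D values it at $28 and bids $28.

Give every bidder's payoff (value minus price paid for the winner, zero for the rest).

Ranking the bids: Buyer Q $130 > Buyer N $124 > Buyer V $100 > Buyer B $92 > Buyer D $28 > Buyer A $8.
Buyer Q has the top bid and wins; the price is the second-highest bid, $124.
Buyer Q's payoff = $64 − $124 = -$60. All other bidders lose, so their payoff is 0.

Buyer V $0, Buyer A $0, Buyer Q -$60, Buyer B $0, Buyer N $0, Buyer D $0.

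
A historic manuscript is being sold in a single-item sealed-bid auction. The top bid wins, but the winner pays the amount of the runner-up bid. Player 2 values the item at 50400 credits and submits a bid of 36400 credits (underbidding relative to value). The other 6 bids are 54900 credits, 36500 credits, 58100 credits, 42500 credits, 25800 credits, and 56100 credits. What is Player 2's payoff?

The bidder's payoff: 0 credits.

Highest competing bid: 58100 credits.
Player 2's bid 36400 credits is not the highest, so Player 2 loses, pays nothing, and earns zero payoff.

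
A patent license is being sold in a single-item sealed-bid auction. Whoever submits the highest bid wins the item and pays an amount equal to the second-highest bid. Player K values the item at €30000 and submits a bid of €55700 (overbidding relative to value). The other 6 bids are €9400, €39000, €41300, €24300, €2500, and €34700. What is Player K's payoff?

-€11300

Highest competing bid: €41300.
Player K's bid €55700 is the highest overall, so Player K wins and pays the second-highest bid, €41300.
Payoff = value − price = €30000 − €41300 = -€11300.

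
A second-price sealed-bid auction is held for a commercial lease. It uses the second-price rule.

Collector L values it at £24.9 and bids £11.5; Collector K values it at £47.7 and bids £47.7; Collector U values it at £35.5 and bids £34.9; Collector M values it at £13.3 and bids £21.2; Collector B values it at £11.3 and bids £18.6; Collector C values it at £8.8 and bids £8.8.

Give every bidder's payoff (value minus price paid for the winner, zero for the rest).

Collector L £0.0, Collector K £12.8, Collector U £0.0, Collector M £0.0, Collector B £0.0, Collector C £0.0.

Ordered from highest: Collector K £47.7, then Collector U £34.9, then Collector M £21.2, then Collector B £18.6, then Collector L £11.5, then Collector C £8.8.
Collector K has the top bid and wins; the price is the second-highest bid, £34.9.
Collector K's payoff = £47.7 − £34.9 = £12.8. All other bidders lose, so their payoff is 0.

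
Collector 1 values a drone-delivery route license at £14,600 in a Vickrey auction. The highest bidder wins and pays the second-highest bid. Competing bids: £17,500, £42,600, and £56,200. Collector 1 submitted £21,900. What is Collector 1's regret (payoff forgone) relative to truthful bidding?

The highest competing bid is £56,200.
Bidding truthfully at £14,600: the top bid is £56,200 (a rival), so Collector 1 loses. Payoff = £0.
Bidding £21,900: the top bid is £56,200 (a rival), so Collector 1 loses. Payoff = £0.
Regret = truthful payoff − actual payoff = £0 − £0 = £0.
The bid only affects whether you win, not the price — here both bids land on the same side of the top rival bid, so the deviation is payoff-neutral.

£0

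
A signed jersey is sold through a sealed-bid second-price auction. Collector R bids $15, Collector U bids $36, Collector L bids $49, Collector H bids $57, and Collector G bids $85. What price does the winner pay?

Bids in descending order: Collector G $85; Collector H $57; Collector L $49; Collector U $36; Collector R $15.
Collector G has the highest bid, so Collector G wins.
The second-highest bid is $57, so that is what Collector G pays.

Price paid: $57.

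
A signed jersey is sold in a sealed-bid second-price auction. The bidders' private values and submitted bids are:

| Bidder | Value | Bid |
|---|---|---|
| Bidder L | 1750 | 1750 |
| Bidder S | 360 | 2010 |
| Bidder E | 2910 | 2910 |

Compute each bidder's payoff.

Ordered from highest: Bidder E 2910; Bidder S 2010; Bidder L 1750.
Bidder E has the top bid and wins; the price is the second-highest bid, 2010.
Bidder E's payoff = 2910 − 2010 = 900. All other bidders lose, so their payoff is 0.

Payoffs: Bidder L 0, Bidder S 0, Bidder E 900.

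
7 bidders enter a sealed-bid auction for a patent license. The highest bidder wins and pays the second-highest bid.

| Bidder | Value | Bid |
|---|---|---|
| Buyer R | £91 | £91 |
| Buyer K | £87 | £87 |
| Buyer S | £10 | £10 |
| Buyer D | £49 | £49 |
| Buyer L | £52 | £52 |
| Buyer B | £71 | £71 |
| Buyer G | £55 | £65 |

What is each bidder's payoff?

Buyer R £4, Buyer K £0, Buyer S £0, Buyer D £0, Buyer L £0, Buyer B £0, Buyer G £0.

Ranking the bids: Buyer R £91, then Buyer K £87, then Buyer B £71, then Buyer G £65, then Buyer L £52, then Buyer D £49, then Buyer S £10.
Buyer R has the top bid and wins; the price is the second-highest bid, £87.
Buyer R's payoff = £91 − £87 = £4. All other bidders lose, so their payoff is 0.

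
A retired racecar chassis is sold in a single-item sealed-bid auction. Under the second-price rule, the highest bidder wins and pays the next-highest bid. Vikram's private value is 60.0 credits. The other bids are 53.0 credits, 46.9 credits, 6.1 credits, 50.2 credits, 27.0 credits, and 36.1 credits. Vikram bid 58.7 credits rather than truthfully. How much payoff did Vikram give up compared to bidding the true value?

0.0 credits

The highest competing bid is 53.0 credits.
Bidding truthfully at 60.0 credits: Vikram has the top bid, wins, and pays the second-highest bid 53.0 credits. Payoff = 60.0 credits − 53.0 credits = 7.0 credits.
Bidding 58.7 credits: Vikram has the top bid, wins, and pays the second-highest bid 53.0 credits. Payoff = 60.0 credits − 53.0 credits = 7.0 credits.
Regret = truthful payoff − actual payoff = 7.0 credits − 7.0 credits = 0.0 credits.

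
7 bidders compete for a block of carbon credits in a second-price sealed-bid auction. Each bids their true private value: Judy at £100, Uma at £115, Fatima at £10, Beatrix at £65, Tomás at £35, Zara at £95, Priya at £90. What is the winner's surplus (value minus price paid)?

Winner's surplus: £15.

Bids in descending order: Uma £115 > Judy £100 > Zara £95 > Priya £90 > Beatrix £65 > Tomás £35 > Fatima £10.
Uma wins with the top bid and pays the second-highest, £100.
Surplus = £115 − £100 = £15.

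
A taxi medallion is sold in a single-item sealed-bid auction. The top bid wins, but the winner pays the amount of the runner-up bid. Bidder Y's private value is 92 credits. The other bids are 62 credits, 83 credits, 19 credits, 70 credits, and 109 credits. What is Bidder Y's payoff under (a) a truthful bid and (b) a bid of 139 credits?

The highest competing bid is 109 credits.
Bidding truthfully at 92 credits: the top bid is 109 credits (a rival), so Bidder Y loses. Payoff = 0 credits.
Bidding 139 credits: Bidder Y has the top bid, wins, and pays the second-highest bid 109 credits. Payoff = 92 credits − 109 credits = -17 credits.

(a) 0 credits  (b) -17 credits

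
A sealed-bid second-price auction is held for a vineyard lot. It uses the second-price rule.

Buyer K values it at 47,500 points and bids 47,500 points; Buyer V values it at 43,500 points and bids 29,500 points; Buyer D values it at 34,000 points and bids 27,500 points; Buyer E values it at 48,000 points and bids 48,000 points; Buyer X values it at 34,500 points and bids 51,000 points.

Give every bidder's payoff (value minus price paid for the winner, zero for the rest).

Buyer K 0 points, Buyer V 0 points, Buyer D 0 points, Buyer E 0 points, Buyer X -13,500 points.

Bids in descending order: Buyer X 51,000 points; Buyer E 48,000 points; Buyer K 47,500 points; Buyer V 29,500 points; Buyer D 27,500 points.
Buyer X has the top bid and wins; the price is the second-highest bid, 48,000 points.
Buyer X's payoff = 34,500 points − 48,000 points = -13,500 points. All other bidders lose, so their payoff is 0.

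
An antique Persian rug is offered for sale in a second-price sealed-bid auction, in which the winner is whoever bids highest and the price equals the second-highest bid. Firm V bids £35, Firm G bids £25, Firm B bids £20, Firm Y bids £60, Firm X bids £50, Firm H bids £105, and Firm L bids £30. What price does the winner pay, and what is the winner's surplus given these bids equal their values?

Ranking the bids: Firm H £105 > Firm Y £60 > Firm X £50 > Firm V £35 > Firm L £30 > Firm G £25 > Firm B £20.
Firm H is the highest bidder, so Firm H wins.
Under the second-price rule, the price is the second-highest bid: £60.
Surplus = £105 − £60 = £45.

Price £60; surplus £45.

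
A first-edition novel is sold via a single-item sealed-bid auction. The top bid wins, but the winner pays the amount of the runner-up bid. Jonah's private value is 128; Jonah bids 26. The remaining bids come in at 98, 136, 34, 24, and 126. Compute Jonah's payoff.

Payoff = 0.

Highest competing bid: 136.
Jonah's bid 26 is not the highest, so Jonah loses, pays nothing, and earns zero payoff.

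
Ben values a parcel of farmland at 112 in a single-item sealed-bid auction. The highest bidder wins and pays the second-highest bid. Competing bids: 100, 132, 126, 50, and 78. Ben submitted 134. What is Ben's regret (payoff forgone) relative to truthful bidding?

Payoff forgone: 20.

The highest competing bid is 132.
Bidding truthfully at 112: the top bid is 132 (a rival), so Ben loses. Payoff = 0.
Bidding 134: Ben has the top bid, wins, and pays the second-highest bid 132. Payoff = 112 − 132 = -20.
Regret = truthful payoff − actual payoff = 0 − -20 = 20.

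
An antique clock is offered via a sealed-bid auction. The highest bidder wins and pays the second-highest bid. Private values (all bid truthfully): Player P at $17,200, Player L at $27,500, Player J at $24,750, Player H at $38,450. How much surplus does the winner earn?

Surplus = $10,950.

Ordered from highest: Player H $38,450, then Player L $27,500, then Player J $24,750, then Player P $17,200.
Player H wins with the top bid and pays the second-highest, $27,500.
Surplus = $38,450 − $27,500 = $10,950.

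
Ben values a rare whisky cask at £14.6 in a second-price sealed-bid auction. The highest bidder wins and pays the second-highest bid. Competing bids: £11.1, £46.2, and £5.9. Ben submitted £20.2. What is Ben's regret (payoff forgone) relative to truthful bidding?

The highest competing bid is £46.2.
Bidding truthfully at £14.6: the top bid is £46.2 (a rival), so Ben loses. Payoff = £0.0.
Bidding £20.2: the top bid is £46.2 (a rival), so Ben loses. Payoff = £0.0.
Regret = truthful payoff − actual payoff = £0.0 − £0.0 = £0.0.
The bid only affects whether you win, not the price — here both bids land on the same side of the top rival bid, so the deviation is payoff-neutral.

Regret: £0.0.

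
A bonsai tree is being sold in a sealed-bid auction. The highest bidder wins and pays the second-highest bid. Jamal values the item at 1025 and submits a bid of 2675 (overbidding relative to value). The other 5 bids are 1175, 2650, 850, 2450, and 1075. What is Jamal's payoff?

Jamal's payoff: -1625.

Highest competing bid: 2650.
Jamal's bid 2675 is the highest overall, so Jamal wins and pays the second-highest bid, 2650.
Payoff = value − price = 1025 − 2650 = -1625.
Overbidding won the item at a price above value — truthful bidding would have avoided this loss.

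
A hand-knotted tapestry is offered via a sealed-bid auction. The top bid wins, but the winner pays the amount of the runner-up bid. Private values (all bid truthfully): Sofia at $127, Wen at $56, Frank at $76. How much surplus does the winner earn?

Ranking the bids: Sofia $127 > Frank $76 > Wen $56.
Sofia wins with the top bid and pays the second-highest, $76.
Surplus = $127 − $76 = $51.

$51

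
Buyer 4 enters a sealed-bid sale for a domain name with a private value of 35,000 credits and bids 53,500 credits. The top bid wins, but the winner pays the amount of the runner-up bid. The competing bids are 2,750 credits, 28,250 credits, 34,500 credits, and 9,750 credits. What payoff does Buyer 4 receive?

Highest competing bid: 34,500 credits.
Buyer 4's bid 53,500 credits is the highest overall, so Buyer 4 wins and pays the second-highest bid, 34,500 credits.
Payoff = value − price = 35,000 credits − 34,500 credits = 500 credits.

The bidder's payoff: 500 credits.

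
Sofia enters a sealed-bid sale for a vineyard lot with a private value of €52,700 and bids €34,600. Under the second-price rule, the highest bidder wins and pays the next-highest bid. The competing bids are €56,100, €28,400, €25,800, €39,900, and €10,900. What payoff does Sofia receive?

Sofia's payoff: €0.

Highest competing bid: €56,100.
Sofia's bid €34,600 is not the highest, so Sofia loses, pays nothing, and earns zero payoff.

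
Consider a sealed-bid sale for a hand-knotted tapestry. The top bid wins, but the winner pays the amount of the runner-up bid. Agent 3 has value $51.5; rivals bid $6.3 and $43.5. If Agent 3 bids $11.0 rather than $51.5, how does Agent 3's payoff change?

The highest competing bid is $43.5.
Bidding truthfully at $51.5: Agent 3 has the top bid, wins, and pays the second-highest bid $43.5. Payoff = $51.5 − $43.5 = $8.0.
Bidding $11.0: the top bid is $43.5 (a rival), so Agent 3 loses. Payoff = $0.0.
Change = $0.0 − $8.0 = -$8.0.

-$8.0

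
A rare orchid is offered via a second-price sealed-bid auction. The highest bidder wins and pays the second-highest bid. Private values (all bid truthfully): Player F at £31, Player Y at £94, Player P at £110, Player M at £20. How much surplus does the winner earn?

Bids in descending order: Player P £110; Player Y £94; Player F £31; Player M £20.
Player P wins with the top bid and pays the second-highest, £94.
Surplus = £110 − £94 = £16.

Surplus = £16.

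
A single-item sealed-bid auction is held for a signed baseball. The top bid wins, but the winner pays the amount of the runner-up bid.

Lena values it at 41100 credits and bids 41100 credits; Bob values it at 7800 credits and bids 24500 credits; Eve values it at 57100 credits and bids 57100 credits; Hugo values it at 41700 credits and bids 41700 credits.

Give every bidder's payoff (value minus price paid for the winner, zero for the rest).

Sorted high to low: Eve 57100 credits > Hugo 41700 credits > Lena 41100 credits > Bob 24500 credits.
Eve has the top bid and wins; the price is the second-highest bid, 41700 credits.
Eve's payoff = 57100 credits − 41700 credits = 15400 credits. All other bidders lose, so their payoff is 0.

Lena 0 credits, Bob 0 credits, Eve 15400 credits, Hugo 0 credits.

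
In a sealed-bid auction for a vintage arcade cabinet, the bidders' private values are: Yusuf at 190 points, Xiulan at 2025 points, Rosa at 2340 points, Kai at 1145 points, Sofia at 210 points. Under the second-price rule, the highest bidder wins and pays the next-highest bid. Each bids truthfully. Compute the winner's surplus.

Sorted high to low: Rosa 2340 points, then Xiulan 2025 points, then Kai 1145 points, then Sofia 210 points, then Yusuf 190 points.
Rosa wins with the top bid and pays the second-highest, 2025 points.
Surplus = 2340 points − 2025 points = 315 points.

Winner's surplus: 315 points.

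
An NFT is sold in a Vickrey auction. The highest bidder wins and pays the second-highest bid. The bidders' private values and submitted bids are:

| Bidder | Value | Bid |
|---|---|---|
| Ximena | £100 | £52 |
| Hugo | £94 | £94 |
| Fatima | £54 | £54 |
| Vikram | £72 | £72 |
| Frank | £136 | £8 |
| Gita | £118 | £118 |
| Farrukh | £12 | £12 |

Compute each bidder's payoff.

Payoffs: Ximena £0, Hugo £0, Fatima £0, Vikram £0, Frank £0, Gita £24, Farrukh £0.

Ranking the bids: Gita £118, then Hugo £94, then Vikram £72, then Fatima £54, then Ximena £52, then Farrukh £12, then Frank £8.
Gita has the top bid and wins; the price is the second-highest bid, £94.
Gita's payoff = £118 − £94 = £24. All other bidders lose, so their payoff is 0.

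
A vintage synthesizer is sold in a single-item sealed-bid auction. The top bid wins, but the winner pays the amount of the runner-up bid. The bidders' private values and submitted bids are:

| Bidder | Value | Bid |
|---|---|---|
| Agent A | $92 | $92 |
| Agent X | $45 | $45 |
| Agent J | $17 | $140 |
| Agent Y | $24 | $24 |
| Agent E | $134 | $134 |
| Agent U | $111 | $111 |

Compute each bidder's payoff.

Sorted high to low: Agent J $140; Agent E $134; Agent U $111; Agent A $92; Agent X $45; Agent Y $24.
Agent J has the top bid and wins; the price is the second-highest bid, $134.
Agent J's payoff = $17 − $134 = -$117. All other bidders lose, so their payoff is 0.

Agent A $0, Agent X $0, Agent J -$117, Agent Y $0, Agent E $0, Agent U $0.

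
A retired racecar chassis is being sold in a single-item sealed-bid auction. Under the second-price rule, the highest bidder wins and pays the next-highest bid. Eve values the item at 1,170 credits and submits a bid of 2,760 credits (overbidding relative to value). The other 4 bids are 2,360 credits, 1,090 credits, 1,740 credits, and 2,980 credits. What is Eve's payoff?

Payoff = 0 credits.

Highest competing bid: 2,980 credits.
Eve's bid 2,760 credits is not the highest, so Eve loses, pays nothing, and earns zero payoff.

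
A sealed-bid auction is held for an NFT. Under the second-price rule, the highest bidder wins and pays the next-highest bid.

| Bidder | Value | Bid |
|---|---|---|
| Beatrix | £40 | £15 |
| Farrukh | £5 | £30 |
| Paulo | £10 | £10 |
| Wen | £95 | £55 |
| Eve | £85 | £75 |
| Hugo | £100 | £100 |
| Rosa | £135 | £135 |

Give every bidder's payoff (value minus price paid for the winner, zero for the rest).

Bids in descending order: Rosa £135 > Hugo £100 > Eve £75 > Wen £55 > Farrukh £30 > Beatrix £15 > Paulo £10.
Rosa has the top bid and wins; the price is the second-highest bid, £100.
Rosa's payoff = £135 − £100 = £35. All other bidders lose, so their payoff is 0.

Payoffs: Beatrix £0, Farrukh £0, Paulo £0, Wen £0, Eve £0, Hugo £0, Rosa £35.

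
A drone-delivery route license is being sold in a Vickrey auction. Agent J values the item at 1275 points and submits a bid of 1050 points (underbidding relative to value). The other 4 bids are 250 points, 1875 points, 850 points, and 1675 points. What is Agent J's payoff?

0 points

Highest competing bid: 1875 points.
Agent J's bid 1050 points is not the highest, so Agent J loses, pays nothing, and earns zero payoff.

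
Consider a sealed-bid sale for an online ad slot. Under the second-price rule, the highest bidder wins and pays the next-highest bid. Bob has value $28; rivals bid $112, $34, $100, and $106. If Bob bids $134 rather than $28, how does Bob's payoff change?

The highest competing bid is $112.
Bidding truthfully at $28: the top bid is $112 (a rival), so Bob loses. Payoff = $0.
Bidding $134: Bob has the top bid, wins, and pays the second-highest bid $112. Payoff = $28 − $112 = -$84.
Change = -$84 − $0 = -$84.
This is the dominant-strategy logic: truthful bidding weakly beats any alternative.

-$84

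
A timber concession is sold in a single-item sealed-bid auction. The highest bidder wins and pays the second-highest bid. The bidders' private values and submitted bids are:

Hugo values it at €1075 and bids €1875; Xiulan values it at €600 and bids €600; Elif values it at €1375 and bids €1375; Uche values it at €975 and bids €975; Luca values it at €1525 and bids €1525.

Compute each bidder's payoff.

Sorted high to low: Hugo €1875; Luca €1525; Elif €1375; Uche €975; Xiulan €600.
Hugo has the top bid and wins; the price is the second-highest bid, €1525.
Hugo's payoff = €1075 − €1525 = -€450. All other bidders lose, so their payoff is 0.

Hugo -€450, Xiulan €0, Elif €0, Uche €0, Luca €0.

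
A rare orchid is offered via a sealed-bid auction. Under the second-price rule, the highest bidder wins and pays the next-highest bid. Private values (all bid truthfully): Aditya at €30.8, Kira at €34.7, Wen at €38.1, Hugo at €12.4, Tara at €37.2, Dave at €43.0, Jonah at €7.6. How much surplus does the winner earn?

Winner's surplus: €4.9.

Bids in descending order: Dave €43.0 > Wen €38.1 > Tara €37.2 > Kira €34.7 > Aditya €30.8 > Hugo €12.4 > Jonah €7.6.
Dave wins with the top bid and pays the second-highest, €38.1.
Surplus = €43.0 − €38.1 = €4.9.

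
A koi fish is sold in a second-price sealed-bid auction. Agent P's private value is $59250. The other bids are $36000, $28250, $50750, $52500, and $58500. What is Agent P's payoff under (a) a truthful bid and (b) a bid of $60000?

The highest competing bid is $58500.
Bidding truthfully at $59250: Agent P has the top bid, wins, and pays the second-highest bid $58500. Payoff = $59250 − $58500 = $750.
Bidding $60000: Agent P has the top bid, wins, and pays the second-highest bid $58500. Payoff = $59250 − $58500 = $750.

(a) $750  (b) $750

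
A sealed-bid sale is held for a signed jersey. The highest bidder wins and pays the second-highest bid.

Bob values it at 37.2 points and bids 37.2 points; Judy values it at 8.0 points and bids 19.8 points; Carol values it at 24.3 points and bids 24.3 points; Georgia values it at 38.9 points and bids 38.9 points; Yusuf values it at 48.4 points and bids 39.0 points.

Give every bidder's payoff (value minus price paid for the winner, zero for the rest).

Payoffs: Bob 0.0 points, Judy 0.0 points, Carol 0.0 points, Georgia 0.0 points, Yusuf 9.5 points.

Ordered from highest: Yusuf 39.0 points; Georgia 38.9 points; Bob 37.2 points; Carol 24.3 points; Judy 19.8 points.
Yusuf has the top bid and wins; the price is the second-highest bid, 38.9 points.
Yusuf's payoff = 48.4 points − 38.9 points = 9.5 points. All other bidders lose, so their payoff is 0.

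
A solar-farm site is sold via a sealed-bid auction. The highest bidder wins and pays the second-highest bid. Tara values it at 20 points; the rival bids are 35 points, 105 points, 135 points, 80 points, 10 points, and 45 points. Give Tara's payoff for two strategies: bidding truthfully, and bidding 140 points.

(a) 0 points  (b) -115 points

The highest competing bid is 135 points.
Bidding truthfully at 20 points: the top bid is 135 points (a rival), so Tara loses. Payoff = 0 points.
Bidding 140 points: Tara has the top bid, wins, and pays the second-highest bid 135 points. Payoff = 20 points − 135 points = -115 points.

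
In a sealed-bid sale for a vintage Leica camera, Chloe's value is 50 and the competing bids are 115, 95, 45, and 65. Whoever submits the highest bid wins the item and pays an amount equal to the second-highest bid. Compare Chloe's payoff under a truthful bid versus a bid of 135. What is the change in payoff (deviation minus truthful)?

-65

The highest competing bid is 115.
Bidding truthfully at 50: the top bid is 115 (a rival), so Chloe loses. Payoff = 0.
Bidding 135: Chloe has the top bid, wins, and pays the second-highest bid 115. Payoff = 50 − 115 = -65.
Change = -65 − 0 = -65.
This is the dominant-strategy logic: truthful bidding weakly beats any alternative.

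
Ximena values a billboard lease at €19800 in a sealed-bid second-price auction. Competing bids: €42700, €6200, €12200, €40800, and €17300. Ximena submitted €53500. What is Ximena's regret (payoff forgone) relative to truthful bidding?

€22900

The highest competing bid is €42700.
Bidding truthfully at €19800: the top bid is €42700 (a rival), so Ximena loses. Payoff = €0.
Bidding €53500: Ximena has the top bid, wins, and pays the second-highest bid €42700. Payoff = €19800 − €42700 = -€22900.
Regret = truthful payoff − actual payoff = €0 − -€22900 = €22900.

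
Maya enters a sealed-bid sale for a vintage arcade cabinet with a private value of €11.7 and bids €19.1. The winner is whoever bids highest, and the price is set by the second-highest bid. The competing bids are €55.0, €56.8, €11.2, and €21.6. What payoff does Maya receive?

Highest competing bid: €56.8.
Maya's bid €19.1 is not the highest, so Maya loses, pays nothing, and earns zero payoff.

Payoff = €0.0.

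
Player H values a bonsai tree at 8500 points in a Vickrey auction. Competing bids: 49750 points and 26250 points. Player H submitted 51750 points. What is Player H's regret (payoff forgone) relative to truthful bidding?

The highest competing bid is 49750 points.
Bidding truthfully at 8500 points: the top bid is 49750 points (a rival), so Player H loses. Payoff = 0 points.
Bidding 51750 points: Player H has the top bid, wins, and pays the second-highest bid 49750 points. Payoff = 8500 points − 49750 points = -41250 points.
Regret = truthful payoff − actual payoff = 0 points − -41250 points = 41250 points.

Payoff forgone: 41250 points.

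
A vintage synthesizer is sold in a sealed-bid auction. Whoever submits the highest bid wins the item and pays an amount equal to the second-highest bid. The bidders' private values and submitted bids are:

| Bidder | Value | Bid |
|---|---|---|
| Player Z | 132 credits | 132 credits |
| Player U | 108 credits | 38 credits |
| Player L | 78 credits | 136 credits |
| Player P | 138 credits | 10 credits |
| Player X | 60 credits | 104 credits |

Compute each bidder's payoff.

Ordered from highest: Player L 136 credits > Player Z 132 credits > Player X 104 credits > Player U 38 credits > Player P 10 credits.
Player L has the top bid and wins; the price is the second-highest bid, 132 credits.
Player L's payoff = 78 credits − 132 credits = -54 credits. All other bidders lose, so their payoff is 0.

Payoffs: Player Z 0 credits, Player U 0 credits, Player L -54 credits, Player P 0 credits, Player X 0 credits.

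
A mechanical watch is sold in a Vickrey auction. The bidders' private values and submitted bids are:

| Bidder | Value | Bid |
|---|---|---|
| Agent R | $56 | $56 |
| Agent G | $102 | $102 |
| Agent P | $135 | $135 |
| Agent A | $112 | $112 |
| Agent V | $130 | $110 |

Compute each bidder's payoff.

Sorted high to low: Agent P $135 > Agent A $112 > Agent V $110 > Agent G $102 > Agent R $56.
Agent P has the top bid and wins; the price is the second-highest bid, $112.
Agent P's payoff = $135 − $112 = $23. All other bidders lose, so their payoff is 0.

Payoffs: Agent R $0, Agent G $0, Agent P $23, Agent A $0, Agent V $0.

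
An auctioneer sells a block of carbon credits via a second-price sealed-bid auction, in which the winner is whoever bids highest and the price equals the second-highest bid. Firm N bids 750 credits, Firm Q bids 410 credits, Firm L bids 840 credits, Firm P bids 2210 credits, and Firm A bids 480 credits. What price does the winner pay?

Sorted high to low: Firm P 2210 credits, then Firm L 840 credits, then Firm N 750 credits, then Firm A 480 credits, then Firm Q 410 credits.
Firm P is the highest bidder, so Firm P wins.
Under the second-price rule, the price is the second-highest bid: 840 credits.

The winner pays 840 credits.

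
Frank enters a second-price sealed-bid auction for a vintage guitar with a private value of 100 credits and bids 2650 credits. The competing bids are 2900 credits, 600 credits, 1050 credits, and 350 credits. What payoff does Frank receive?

Highest competing bid: 2900 credits.
Frank's bid 2650 credits is not the highest, so Frank loses, pays nothing, and earns zero payoff.

0 credits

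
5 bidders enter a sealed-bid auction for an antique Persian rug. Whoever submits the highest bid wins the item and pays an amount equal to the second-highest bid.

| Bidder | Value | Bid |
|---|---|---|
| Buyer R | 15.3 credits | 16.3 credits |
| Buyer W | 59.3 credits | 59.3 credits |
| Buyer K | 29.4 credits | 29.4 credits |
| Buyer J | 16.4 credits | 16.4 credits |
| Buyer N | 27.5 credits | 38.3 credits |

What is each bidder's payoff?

Payoffs: Buyer R 0.0 credits, Buyer W 21.0 credits, Buyer K 0.0 credits, Buyer J 0.0 credits, Buyer N 0.0 credits.

Bids in descending order: Buyer W 59.3 credits; Buyer N 38.3 credits; Buyer K 29.4 credits; Buyer J 16.4 credits; Buyer R 16.3 credits.
Buyer W has the top bid and wins; the price is the second-highest bid, 38.3 credits.
Buyer W's payoff = 59.3 credits − 38.3 credits = 21.0 credits. All other bidders lose, so their payoff is 0.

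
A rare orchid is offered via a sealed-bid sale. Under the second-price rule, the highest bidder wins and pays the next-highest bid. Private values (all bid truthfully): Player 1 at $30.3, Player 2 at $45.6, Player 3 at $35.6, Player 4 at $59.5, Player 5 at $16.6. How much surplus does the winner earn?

Ordered from highest: Player 4 $59.5; Player 2 $45.6; Player 3 $35.6; Player 1 $30.3; Player 5 $16.6.
Player 4 wins with the top bid and pays the second-highest, $45.6.
Surplus = $59.5 − $45.6 = $13.9.

Winner's surplus: $13.9.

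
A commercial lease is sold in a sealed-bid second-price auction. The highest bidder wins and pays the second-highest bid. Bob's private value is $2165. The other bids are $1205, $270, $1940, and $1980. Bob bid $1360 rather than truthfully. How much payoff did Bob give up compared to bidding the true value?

The highest competing bid is $1980.
Bidding truthfully at $2165: Bob has the top bid, wins, and pays the second-highest bid $1980. Payoff = $2165 − $1980 = $185.
Bidding $1360: the top bid is $1980 (a rival), so Bob loses. Payoff = $0.
Regret = truthful payoff − actual payoff = $185 − $0 = $185.

$185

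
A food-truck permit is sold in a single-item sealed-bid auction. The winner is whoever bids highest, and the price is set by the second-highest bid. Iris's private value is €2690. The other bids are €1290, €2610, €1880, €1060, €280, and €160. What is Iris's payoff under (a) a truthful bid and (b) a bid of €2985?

(a) €80  (b) €80

The highest competing bid is €2610.
Bidding truthfully at €2690: Iris has the top bid, wins, and pays the second-highest bid €2610. Payoff = €2690 − €2610 = €80.
Bidding €2985: Iris has the top bid, wins, and pays the second-highest bid €2610. Payoff = €2690 − €2610 = €80.
The bid only affects whether you win, not the price — here both bids land on the same side of the top rival bid, so the deviation is payoff-neutral.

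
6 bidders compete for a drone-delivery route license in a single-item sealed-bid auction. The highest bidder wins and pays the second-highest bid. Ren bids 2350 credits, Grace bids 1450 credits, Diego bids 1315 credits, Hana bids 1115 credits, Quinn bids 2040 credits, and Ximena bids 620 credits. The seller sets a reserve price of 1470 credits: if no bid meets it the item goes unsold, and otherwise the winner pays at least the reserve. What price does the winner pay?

2040 credits

Ranking the bids: Ren 2350 credits; Quinn 2040 credits; Grace 1450 credits; Diego 1315 credits; Hana 1115 credits; Ximena 620 credits.
Ren has the highest bid, so Ren wins.
The second-highest bid is 2040 credits, which exceeds the reserve, so that sets the price.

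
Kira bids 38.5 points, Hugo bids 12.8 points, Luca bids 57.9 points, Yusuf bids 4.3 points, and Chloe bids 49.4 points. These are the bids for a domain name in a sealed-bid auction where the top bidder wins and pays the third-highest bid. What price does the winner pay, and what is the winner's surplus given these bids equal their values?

Price 38.5 points; surplus 19.4 points.

Ordered from highest: Luca 57.9 points, then Chloe 49.4 points, then Kira 38.5 points, then Hugo 12.8 points, then Yusuf 4.3 points.
Luca is the highest bidder, so Luca wins.
Under the third-price rule, the price is the third-highest bid: 38.5 points.
Surplus = 57.9 points − 38.5 points = 19.4 points.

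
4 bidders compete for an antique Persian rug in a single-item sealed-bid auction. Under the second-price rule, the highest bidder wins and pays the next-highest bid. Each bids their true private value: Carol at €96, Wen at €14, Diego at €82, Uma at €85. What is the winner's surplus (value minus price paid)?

€11

Ranking the bids: Carol €96, then Uma €85, then Diego €82, then Wen €14.
Carol wins with the top bid and pays the second-highest, €85.
Surplus = €96 − €85 = €11.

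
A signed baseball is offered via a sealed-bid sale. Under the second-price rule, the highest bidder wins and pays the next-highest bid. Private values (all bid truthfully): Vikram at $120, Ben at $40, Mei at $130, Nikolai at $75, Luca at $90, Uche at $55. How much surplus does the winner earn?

$10

Bids in descending order: Mei $130, then Vikram $120, then Luca $90, then Nikolai $75, then Uche $55, then Ben $40.
Mei wins with the top bid and pays the second-highest, $120.
Surplus = $130 − $120 = $10.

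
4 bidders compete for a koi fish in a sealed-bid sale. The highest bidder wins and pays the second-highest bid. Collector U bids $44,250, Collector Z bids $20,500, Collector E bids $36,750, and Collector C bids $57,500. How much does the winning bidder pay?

Price paid: $44,250.

Sorted high to low: Collector C $57,500, then Collector U $44,250, then Collector E $36,750, then Collector Z $20,500.
Collector C has the highest bid, so Collector C wins.
The second-highest bid is $44,250, so that is what Collector C pays.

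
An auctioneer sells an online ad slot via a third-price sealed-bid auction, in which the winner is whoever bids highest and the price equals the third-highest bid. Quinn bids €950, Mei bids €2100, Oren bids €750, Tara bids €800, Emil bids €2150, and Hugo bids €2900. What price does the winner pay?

The winner pays €2100.

Ranking the bids: Hugo €2900; Emil €2150; Mei €2100; Quinn €950; Tara €800; Oren €750.
Hugo is the highest bidder, so Hugo wins.
Under the third-price rule, the price is the third-highest bid: €2100.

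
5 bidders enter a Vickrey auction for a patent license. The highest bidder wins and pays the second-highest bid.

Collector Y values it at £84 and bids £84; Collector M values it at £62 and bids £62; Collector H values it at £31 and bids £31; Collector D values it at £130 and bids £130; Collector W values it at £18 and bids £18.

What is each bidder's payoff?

Collector Y £0, Collector M £0, Collector H £0, Collector D £46, Collector W £0.

Ordered from highest: Collector D £130 > Collector Y £84 > Collector M £62 > Collector H £31 > Collector W £18.
Collector D has the top bid and wins; the price is the second-highest bid, £84.
Collector D's payoff = £130 − £84 = £46. All other bidders lose, so their payoff is 0.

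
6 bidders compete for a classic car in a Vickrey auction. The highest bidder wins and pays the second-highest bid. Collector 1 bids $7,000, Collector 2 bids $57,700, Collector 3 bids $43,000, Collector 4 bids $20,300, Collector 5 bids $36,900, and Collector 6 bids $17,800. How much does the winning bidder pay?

Bids in descending order: Collector 2 $57,700 > Collector 3 $43,000 > Collector 5 $36,900 > Collector 4 $20,300 > Collector 6 $17,800 > Collector 1 $7,000.
Collector 2 has the highest bid, so Collector 2 wins.
The second-highest bid is $43,000, so that is what Collector 2 pays.

The winner pays $43,000.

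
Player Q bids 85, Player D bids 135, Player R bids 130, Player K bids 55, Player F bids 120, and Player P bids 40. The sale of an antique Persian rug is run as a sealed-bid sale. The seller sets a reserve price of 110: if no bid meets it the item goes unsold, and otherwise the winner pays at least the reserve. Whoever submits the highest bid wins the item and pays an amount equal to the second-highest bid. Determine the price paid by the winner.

Bids in descending order: Player D 135, then Player R 130, then Player F 120, then Player Q 85, then Player K 55, then Player P 40.
Player D has the highest bid, so Player D wins.
The second-highest bid is 130, which exceeds the reserve, so that sets the price.

Price paid: 130.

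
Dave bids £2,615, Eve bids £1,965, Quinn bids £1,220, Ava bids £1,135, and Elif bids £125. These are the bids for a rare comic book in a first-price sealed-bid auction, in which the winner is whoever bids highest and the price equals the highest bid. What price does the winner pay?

Bids in descending order: Dave £2,615 > Eve £1,965 > Quinn £1,220 > Ava £1,135 > Elif £125.
Dave is the highest bidder, so Dave wins.
Under the first-price rule, the price is the highest bid: £2,615.

£2,615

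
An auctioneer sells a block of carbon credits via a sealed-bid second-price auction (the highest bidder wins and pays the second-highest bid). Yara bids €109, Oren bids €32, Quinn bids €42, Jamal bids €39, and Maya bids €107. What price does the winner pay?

Sorted high to low: Yara €109, then Maya €107, then Quinn €42, then Jamal €39, then Oren €32.
Yara is the highest bidder, so Yara wins.
Under the second-price rule, the price is the second-highest bid: €107.

€107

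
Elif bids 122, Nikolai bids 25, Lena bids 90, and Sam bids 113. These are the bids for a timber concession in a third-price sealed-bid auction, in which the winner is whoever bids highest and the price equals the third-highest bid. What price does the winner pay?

Sorted high to low: Elif 122, then Sam 113, then Lena 90, then Nikolai 25.
Elif is the highest bidder, so Elif wins.
Under the third-price rule, the price is the third-highest bid: 90.

Price paid: 90.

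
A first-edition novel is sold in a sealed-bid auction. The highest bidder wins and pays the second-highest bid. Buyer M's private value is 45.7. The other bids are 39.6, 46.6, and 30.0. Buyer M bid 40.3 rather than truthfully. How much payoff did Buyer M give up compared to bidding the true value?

Payoff forgone: 0.0.

The highest competing bid is 46.6.
Bidding truthfully at 45.7: the top bid is 46.6 (a rival), so Buyer M loses. Payoff = 0.0.
Bidding 40.3: the top bid is 46.6 (a rival), so Buyer M loses. Payoff = 0.0.
Regret = truthful payoff − actual payoff = 0.0 − 0.0 = 0.0.
The bid only affects whether you win, not the price — here both bids land on the same side of the top rival bid, so the deviation is payoff-neutral.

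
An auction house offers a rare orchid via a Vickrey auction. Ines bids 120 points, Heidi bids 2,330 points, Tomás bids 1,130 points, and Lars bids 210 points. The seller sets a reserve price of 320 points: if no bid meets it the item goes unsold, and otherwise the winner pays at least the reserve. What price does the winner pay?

Sorted high to low: Heidi 2,330 points; Tomás 1,130 points; Lars 210 points; Ines 120 points.
Heidi has the highest bid, so Heidi wins.
The second-highest bid is 1,130 points, which exceeds the reserve, so that sets the price.

Price paid: 1,130 points.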